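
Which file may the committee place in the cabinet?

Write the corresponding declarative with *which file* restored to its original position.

The filler 'which file' is interpreted as the direct object of 'place'. Fronting leaves a gap immediately after 'place':
Which file may the committee place ___ in the cabinet?

The committee may place which file in the cabinet.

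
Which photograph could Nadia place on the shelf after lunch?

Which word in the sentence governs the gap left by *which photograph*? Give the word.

Underlying clause: Nadia could place which photograph on the shelf after lunch.
'which photograph' functions as the direct object of 'place'. Wh-movement fronts it, leaving a gap right after 'place':
Which photograph could Nadia place ___ on the shelf after lunch?

place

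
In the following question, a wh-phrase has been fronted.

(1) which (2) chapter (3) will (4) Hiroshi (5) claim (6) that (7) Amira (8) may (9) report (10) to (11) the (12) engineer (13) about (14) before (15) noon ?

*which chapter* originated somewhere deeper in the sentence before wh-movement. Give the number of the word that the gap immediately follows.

In situ: Hiroshi will claim that Amira may report to the engineer about which chapter before noon.
'which chapter' functions as the object of the preposition 'about'. Fronting leaves a gap immediately after 'about':
Which chapter will Hiroshi claim that Amira may report to the engineer about ___ before noon?
'about' is word 13.

13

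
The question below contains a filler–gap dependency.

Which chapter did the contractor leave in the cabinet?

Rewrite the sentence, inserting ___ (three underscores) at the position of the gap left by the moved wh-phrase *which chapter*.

Which chapter did the contractor leave ___ in the cabinet?

Pre-movement form: The contractor did leave which chapter in the cabinet.
'which chapter' is the direct object of 'leave'. The gap is right after 'leave'.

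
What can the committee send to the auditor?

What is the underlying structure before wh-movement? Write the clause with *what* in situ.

'what' is the direct object of 'send'. Wh-movement fronts it, leaving a gap right after 'send':
What can the committee send ___ to the auditor?

The committee can send what to the auditor.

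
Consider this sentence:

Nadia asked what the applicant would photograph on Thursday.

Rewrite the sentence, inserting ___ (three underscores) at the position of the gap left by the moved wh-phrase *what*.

Pre-movement form: The applicant would photograph what on Thursday.
The filler 'what' is interpreted as the direct object of 'photograph'. The gap is right after 'photograph'.

Nadia asked what the applicant would photograph ___ on Thursday.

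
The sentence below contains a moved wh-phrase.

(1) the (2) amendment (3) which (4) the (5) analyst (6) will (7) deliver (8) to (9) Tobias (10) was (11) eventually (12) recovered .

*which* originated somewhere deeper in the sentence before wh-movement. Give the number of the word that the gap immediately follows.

'which' is the direct object of 'deliver'. It moves to the left edge, and the trace sits right after 'deliver':
The amendment which the analyst will deliver ___ to Tobias was eventually recovered.
'deliver' is word 7.

7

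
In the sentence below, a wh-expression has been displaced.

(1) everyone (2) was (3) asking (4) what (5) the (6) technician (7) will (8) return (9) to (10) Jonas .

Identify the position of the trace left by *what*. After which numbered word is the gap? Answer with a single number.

8

Before movement: The technician will return what to Jonas.
'what' functions as the direct object of 'return'. Fronting leaves a gap immediately after 'return':
Everyone was asking what the technician will return ___ to Jonas.
'return' is word 8.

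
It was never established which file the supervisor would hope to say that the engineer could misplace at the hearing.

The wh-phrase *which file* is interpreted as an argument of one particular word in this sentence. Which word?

misplace

In situ: The supervisor would hope to say that the engineer could misplace which file at the hearing.
The filler 'which file' is interpreted as the direct object of 'misplace'. Wh-movement fronts it, leaving a gap right after 'misplace':
It was never established which file the supervisor would hope to say that the engineer could misplace ___ at the hearing.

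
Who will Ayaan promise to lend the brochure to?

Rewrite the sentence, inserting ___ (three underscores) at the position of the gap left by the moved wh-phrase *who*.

Who will Ayaan promise to lend the brochure to ___?

Underlying clause: Ayaan will promise to lend the brochure to who.
'who' is the object of the preposition 'to' (recipient of 'lend'). The gap is right after 'to'.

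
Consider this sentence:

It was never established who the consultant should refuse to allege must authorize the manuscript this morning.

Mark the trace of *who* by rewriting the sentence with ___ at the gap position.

It was never established who the consultant should refuse to allege ___ must authorize the manuscript this morning.

Pre-movement form: The consultant should refuse to allege who must authorize the manuscript this morning.
'who' functions as the subject of the clause embedded under 'allege'. The gap is right after 'allege'.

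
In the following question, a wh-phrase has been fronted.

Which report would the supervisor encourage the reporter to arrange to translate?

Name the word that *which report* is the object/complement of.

In situ: The supervisor would encourage the reporter to arrange to translate which report.
'which report' is the direct object of 'translate'. It moves to the left edge, and the trace sits right after 'translate':
Which report would the supervisor encourage the reporter to arrange to translate ___?

translate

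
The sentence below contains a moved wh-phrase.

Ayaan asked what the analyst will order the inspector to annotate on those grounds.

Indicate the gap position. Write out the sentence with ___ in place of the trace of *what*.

Ayaan asked what the analyst will order the inspector to annotate ___ on those grounds.

In situ: The analyst will order the inspector to annotate what on those grounds.
The filler 'what' is interpreted as the direct object of 'annotate'. The gap is right after 'annotate'.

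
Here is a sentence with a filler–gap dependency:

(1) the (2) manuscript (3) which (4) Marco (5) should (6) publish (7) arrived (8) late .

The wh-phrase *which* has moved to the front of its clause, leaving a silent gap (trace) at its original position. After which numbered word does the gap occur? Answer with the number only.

'which' is the direct object of 'publish'. Wh-movement fronts it, leaving a gap right after 'publish':
The manuscript which Marco should publish ___ arrived late.
'publish' is word 6.

6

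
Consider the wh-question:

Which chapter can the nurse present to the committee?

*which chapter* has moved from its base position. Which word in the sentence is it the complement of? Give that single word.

present

Before movement: The nurse can present which chapter to the committee.
'which chapter' functions as the direct object of 'present'. Wh-movement fronts it, leaving a gap right after 'present':
Which chapter can the nurse present ___ to the committee?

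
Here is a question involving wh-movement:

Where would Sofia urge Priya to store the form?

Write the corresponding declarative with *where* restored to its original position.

'where' is the locative complement of 'store'. It moves to the left edge, and the trace sits right after 'form':
Where would Sofia urge Priya to store the form ___?

Sofia would urge Priya to store the form where.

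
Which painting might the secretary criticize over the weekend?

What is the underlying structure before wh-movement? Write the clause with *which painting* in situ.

The secretary might criticize which painting over the weekend.

The filler 'which painting' is interpreted as the direct object of 'criticize'. It moves to the left edge, and the trace sits right after 'criticize':
Which painting might the secretary criticize ___ over the weekend?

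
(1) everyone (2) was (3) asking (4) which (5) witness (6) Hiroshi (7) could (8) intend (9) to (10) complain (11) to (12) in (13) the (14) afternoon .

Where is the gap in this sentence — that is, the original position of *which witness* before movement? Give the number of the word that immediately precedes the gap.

11

Before movement: Hiroshi could intend to complain to which witness in the afternoon.
'which witness' functions as the object of the preposition 'to'. Wh-movement fronts it, leaving a gap right after 'to':
Everyone was asking which witness Hiroshi could intend to complain to ___ in the afternoon.
'to' is word 11.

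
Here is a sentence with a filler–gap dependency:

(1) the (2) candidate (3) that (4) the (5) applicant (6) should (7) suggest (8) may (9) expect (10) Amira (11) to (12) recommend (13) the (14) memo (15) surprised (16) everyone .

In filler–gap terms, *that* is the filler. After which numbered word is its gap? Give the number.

7

'that' is the subject of the clause embedded under 'suggest'. Wh-movement fronts it, leaving a gap right after 'suggest':
The candidate that the applicant should suggest ___ may expect Amira to recommend the memo surprised everyone.
'suggest' is word 7.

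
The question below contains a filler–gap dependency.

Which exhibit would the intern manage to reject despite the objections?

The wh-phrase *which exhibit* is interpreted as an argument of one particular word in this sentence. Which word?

reject

Before movement: The intern would manage to reject which exhibit despite the objections.
The filler 'which exhibit' is interpreted as the direct object of 'reject'. Fronting leaves a gap immediately after 'reject':
Which exhibit would the intern manage to reject ___ despite the objections?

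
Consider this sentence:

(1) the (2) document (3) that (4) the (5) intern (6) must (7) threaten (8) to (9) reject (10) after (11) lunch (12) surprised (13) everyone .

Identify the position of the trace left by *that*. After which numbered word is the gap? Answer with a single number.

9

'that' is the direct object of 'reject'. Fronting leaves a gap immediately after 'reject':
The document that the intern must threaten to reject ___ after lunch surprised everyone.
'reject' is word 9.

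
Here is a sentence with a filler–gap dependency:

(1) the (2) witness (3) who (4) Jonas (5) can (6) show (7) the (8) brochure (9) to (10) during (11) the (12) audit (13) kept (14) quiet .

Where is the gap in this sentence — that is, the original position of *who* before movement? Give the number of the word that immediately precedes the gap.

9

'who' is the object of the preposition 'to' (recipient of 'show'). Fronting leaves a gap immediately after 'to':
The witness who Jonas can show the brochure to ___ during the audit kept quiet.
'to' is word 9.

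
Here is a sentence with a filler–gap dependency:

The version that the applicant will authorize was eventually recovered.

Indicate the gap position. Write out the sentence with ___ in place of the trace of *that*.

The version that the applicant will authorize ___ was eventually recovered.

The filler 'that' is interpreted as the direct object of 'authorize'. The gap is right after 'authorize'.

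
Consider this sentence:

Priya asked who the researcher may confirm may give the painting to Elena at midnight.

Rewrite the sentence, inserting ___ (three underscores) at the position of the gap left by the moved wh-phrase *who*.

Before movement: The researcher may confirm who may give the painting to Elena at midnight.
'who' functions as the subject of the clause embedded under 'confirm'. The gap is right after 'confirm'.

Priya asked who the researcher may confirm ___ may give the painting to Elena at midnight.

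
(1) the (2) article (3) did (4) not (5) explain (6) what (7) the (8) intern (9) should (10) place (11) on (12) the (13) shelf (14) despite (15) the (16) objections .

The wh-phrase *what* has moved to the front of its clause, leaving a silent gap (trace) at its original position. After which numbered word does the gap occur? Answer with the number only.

10

In situ: The intern should place what on the shelf despite the objections.
The filler 'what' is interpreted as the direct object of 'place'. Wh-movement fronts it, leaving a gap right after 'place':
The article did not explain what the intern should place ___ on the shelf despite the objections.
'place' is word 10.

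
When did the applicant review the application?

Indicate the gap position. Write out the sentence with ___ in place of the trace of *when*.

In situ: The applicant did review the application when.
The filler 'when' is interpreted as the temporal adjunct. The gap is right after 'application'.

When did the applicant review the application ___?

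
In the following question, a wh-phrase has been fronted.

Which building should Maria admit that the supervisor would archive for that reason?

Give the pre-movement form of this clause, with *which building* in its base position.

The filler 'which building' is interpreted as the direct object of 'archive'. Wh-movement fronts it, leaving a gap right after 'archive':
Which building should Maria admit that the supervisor would archive ___ for that reason?

Maria should admit that the supervisor would archive which building for that reason.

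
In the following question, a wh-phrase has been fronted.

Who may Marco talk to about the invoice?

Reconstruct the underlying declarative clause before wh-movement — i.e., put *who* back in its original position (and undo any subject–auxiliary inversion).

Marco may talk to who about the invoice.

'who' is the object of the preposition 'to'. Wh-movement fronts it, leaving a gap right after 'to':
Who may Marco talk to ___ about the invoice?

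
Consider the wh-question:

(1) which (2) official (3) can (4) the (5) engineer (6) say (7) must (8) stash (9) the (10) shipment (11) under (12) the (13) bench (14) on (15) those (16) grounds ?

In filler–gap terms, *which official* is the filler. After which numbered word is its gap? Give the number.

Pre-movement form: The engineer can say which official must stash the shipment under the bench on those grounds.
'which official' functions as the subject of the clause embedded under 'say'. Wh-movement fronts it, leaving a gap right after 'say':
Which official can the engineer say ___ must stash the shipment under the bench on those grounds?
'say' is word 6.

6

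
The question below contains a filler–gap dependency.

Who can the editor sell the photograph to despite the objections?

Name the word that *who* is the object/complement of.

to

Underlying clause: The editor can sell the photograph to who despite the objections.
'who' functions as the object of the preposition 'to' (recipient of 'sell'). Fronting leaves a gap immediately after 'to':
Who can the editor sell the photograph to ___ despite the objections?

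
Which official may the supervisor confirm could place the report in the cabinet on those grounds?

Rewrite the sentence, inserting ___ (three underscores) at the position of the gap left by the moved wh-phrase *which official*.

Pre-movement form: The supervisor may confirm which official could place the report in the cabinet on those grounds.
The filler 'which official' is interpreted as the subject of the clause embedded under 'confirm'. The gap is right after 'confirm'.

Which official may the supervisor confirm ___ could place the report in the cabinet on those grounds?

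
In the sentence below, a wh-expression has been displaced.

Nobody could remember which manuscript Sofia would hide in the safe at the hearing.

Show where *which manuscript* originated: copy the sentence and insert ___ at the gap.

Nobody could remember which manuscript Sofia would hide ___ in the safe at the hearing.

Before movement: Sofia would hide which manuscript in the safe at the hearing.
'which manuscript' is the direct object of 'hide'. The gap is right after 'hide'.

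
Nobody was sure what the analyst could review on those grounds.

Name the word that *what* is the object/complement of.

Before movement: The analyst could review what on those grounds.
The filler 'what' is interpreted as the direct object of 'review'. Fronting leaves a gap immediately after 'review':
Nobody was sure what the analyst could review ___ on those grounds.

review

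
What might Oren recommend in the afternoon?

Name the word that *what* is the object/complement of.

recommend

In situ: Oren might recommend what in the afternoon.
The filler 'what' is interpreted as the direct object of 'recommend'. Fronting leaves a gap immediately after 'recommend':
What might Oren recommend ___ in the afternoon?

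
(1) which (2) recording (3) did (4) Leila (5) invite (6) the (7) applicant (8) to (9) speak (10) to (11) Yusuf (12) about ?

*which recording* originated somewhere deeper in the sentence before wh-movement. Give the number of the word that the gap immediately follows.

Underlying clause: Leila did invite the applicant to speak to Yusuf about which recording.
'which recording' functions as the object of the preposition 'about'. It moves to the left edge, and the trace sits right after 'about':
Which recording did Leila invite the applicant to speak to Yusuf about ___?
'about' is word 12.

12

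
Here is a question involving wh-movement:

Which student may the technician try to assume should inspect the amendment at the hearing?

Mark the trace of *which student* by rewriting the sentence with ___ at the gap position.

Which student may the technician try to assume ___ should inspect the amendment at the hearing?

Before movement: The technician may try to assume which student should inspect the amendment at the hearing.
'which student' is the subject of the clause embedded under 'assume'. The gap is right after 'assume'.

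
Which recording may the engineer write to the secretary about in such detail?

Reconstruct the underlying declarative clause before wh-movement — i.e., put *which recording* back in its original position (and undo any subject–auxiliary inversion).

The engineer may write to the secretary about which recording in such detail.

The filler 'which recording' is interpreted as the object of the preposition 'about'. Wh-movement fronts it, leaving a gap right after 'about':
Which recording may the engineer write to the secretary about ___ in such detail?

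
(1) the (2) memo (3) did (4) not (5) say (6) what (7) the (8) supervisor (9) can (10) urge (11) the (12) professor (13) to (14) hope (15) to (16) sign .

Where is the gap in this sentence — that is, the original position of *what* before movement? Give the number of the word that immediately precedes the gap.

Pre-movement form: The supervisor can urge the professor to hope to sign what.
'what' functions as the direct object of 'sign'. Fronting leaves a gap immediately after 'sign':
The memo did not say what the supervisor can urge the professor to hope to sign ___.
'sign' is word 16.

16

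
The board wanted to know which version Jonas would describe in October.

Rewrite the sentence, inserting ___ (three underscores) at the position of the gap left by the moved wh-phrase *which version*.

In situ: Jonas would describe which version in October.
'which version' functions as the direct object of 'describe'. The gap is right after 'describe'.

The board wanted to know which version Jonas would describe ___ in October.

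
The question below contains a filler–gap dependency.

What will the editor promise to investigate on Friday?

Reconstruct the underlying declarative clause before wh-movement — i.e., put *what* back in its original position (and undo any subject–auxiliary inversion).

The editor will promise to investigate what on Friday.

The filler 'what' is interpreted as the direct object of 'investigate'. It moves to the left edge, and the trace sits right after 'investigate':
What will the editor promise to investigate ___ on Friday?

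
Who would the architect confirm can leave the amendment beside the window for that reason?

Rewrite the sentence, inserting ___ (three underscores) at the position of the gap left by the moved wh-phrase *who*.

Pre-movement form: The architect would confirm who can leave the amendment beside the window for that reason.
'who' is the subject of the clause embedded under 'confirm'. The gap is right after 'confirm'.

Who would the architect confirm ___ can leave the amendment beside the window for that reason?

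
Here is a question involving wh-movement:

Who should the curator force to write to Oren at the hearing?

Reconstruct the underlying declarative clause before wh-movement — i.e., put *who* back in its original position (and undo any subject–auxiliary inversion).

The curator should force who to write to Oren at the hearing.

'who' functions as the direct object of 'force'. It moves to the left edge, and the trace sits right after 'force':
Who should the curator force ___ to write to Oren at the hearing?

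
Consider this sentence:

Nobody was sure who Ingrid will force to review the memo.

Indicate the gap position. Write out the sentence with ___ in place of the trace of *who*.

Nobody was sure who Ingrid will force ___ to review the memo.

In situ: Ingrid will force who to review the memo.
'who' is the direct object of 'force'. The gap is right after 'force'.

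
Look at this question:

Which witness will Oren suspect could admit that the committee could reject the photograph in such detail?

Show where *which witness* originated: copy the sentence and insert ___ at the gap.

Which witness will Oren suspect ___ could admit that the committee could reject the photograph in such detail?

In situ: Oren will suspect which witness could admit that the committee could reject the photograph in such detail.
The filler 'which witness' is interpreted as the subject of the clause embedded under 'suspect'. The gap is right after 'suspect'.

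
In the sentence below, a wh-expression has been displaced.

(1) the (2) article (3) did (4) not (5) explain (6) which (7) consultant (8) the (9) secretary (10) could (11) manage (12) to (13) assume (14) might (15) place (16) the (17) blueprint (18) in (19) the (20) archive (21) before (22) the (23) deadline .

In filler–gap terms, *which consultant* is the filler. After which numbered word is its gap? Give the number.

13

Before movement: The secretary could manage to assume which consultant might place the blueprint in the archive before the deadline.
The filler 'which consultant' is interpreted as the subject of the clause embedded under 'assume'. It moves to the left edge, and the trace sits right after 'assume':
The article did not explain which consultant the secretary could manage to assume ___ might place the blueprint in the archive before the deadline.
'assume' is word 13.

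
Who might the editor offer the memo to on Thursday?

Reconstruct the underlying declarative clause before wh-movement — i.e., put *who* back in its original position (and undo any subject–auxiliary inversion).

The editor might offer the memo to who on Thursday.

'who' is the object of the preposition 'to' (recipient of 'offer'). Wh-movement fronts it, leaving a gap right after 'to':
Who might the editor offer the memo to ___ on Thursday?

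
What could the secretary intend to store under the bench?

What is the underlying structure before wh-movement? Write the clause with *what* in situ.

The secretary could intend to store what under the bench.

'what' functions as the direct object of 'store'. It moves to the left edge, and the trace sits right after 'store':
What could the secretary intend to store ___ under the bench?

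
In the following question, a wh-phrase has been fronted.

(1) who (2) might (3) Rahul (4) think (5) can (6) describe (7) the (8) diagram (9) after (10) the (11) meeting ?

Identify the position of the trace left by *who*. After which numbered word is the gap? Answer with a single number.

In situ: Rahul might think who can describe the diagram after the meeting.
The filler 'who' is interpreted as the subject of the clause embedded under 'think'. Fronting leaves a gap immediately after 'think':
Who might Rahul think ___ can describe the diagram after the meeting?
'think' is word 4.

4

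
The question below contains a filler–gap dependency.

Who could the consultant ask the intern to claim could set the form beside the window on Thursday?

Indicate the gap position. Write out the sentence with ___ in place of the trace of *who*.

Before movement: The consultant could ask the intern to claim who could set the form beside the window on Thursday.
The filler 'who' is interpreted as the subject of the clause embedded under 'claim'. The gap is right after 'claim'.

Who could the consultant ask the intern to claim ___ could set the form beside the window on Thursday?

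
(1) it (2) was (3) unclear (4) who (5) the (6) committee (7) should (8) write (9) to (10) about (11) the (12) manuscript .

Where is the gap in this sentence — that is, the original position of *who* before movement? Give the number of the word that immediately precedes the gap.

9

Before movement: The committee should write to who about the manuscript.
The filler 'who' is interpreted as the object of the preposition 'to'. Wh-movement fronts it, leaving a gap right after 'to':
It was unclear who the committee should write to ___ about the manuscript.
'to' is word 9.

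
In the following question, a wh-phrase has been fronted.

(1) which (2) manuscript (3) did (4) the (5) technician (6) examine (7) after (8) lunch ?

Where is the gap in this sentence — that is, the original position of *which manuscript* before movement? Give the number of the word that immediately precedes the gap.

6

In situ: The technician did examine which manuscript after lunch.
'which manuscript' is the direct object of 'examine'. Wh-movement fronts it, leaving a gap right after 'examine':
Which manuscript did the technician examine ___ after lunch?
'examine' is word 6.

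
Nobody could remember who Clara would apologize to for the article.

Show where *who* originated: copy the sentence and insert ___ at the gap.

Before movement: Clara would apologize to who for the article.
'who' functions as the object of the preposition 'to'. The gap is right after 'to'.

Nobody could remember who Clara would apologize to ___ for the article.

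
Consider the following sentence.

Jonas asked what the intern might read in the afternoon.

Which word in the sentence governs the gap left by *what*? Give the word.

read

Pre-movement form: The intern might read what in the afternoon.
'what' functions as the direct object of 'read'. Fronting leaves a gap immediately after 'read':
Jonas asked what the intern might read ___ in the afternoon.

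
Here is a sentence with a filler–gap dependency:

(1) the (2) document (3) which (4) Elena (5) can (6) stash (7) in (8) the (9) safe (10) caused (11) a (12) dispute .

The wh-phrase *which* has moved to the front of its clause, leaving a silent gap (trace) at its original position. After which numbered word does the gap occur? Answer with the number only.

The filler 'which' is interpreted as the direct object of 'stash'. It moves to the left edge, and the trace sits right after 'stash':
The document which Elena can stash ___ in the safe caused a dispute.
'stash' is word 6.

6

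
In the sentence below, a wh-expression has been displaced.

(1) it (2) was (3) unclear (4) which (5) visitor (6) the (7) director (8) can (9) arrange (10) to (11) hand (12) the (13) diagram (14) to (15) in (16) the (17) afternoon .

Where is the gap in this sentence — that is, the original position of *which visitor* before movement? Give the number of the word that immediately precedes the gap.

14

Pre-movement form: The director can arrange to hand the diagram to which visitor in the afternoon.
'which visitor' is the object of the preposition 'to' (recipient of 'hand'). It moves to the left edge, and the trace sits right after 'to':
It was unclear which visitor the director can arrange to hand the diagram to ___ in the afternoon.
'to' is word 14.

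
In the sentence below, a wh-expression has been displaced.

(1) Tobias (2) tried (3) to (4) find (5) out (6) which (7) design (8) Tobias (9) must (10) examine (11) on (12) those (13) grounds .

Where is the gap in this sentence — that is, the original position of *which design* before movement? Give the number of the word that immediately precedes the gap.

10

Pre-movement form: Tobias must examine which design on those grounds.
'which design' functions as the direct object of 'examine'. It moves to the left edge, and the trace sits right after 'examine':
Tobias tried to find out which design Tobias must examine ___ on those grounds.
'examine' is word 10.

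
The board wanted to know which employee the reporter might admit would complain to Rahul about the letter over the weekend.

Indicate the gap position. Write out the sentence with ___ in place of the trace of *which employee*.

The board wanted to know which employee the reporter might admit ___ would complain to Rahul about the letter over the weekend.

In situ: The reporter might admit which employee would complain to Rahul about the letter over the weekend.
'which employee' is the subject of the clause embedded under 'admit'. The gap is right after 'admit'.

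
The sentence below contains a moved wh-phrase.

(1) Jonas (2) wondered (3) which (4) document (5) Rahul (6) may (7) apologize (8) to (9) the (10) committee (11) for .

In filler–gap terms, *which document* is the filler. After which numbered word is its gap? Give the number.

11

Underlying clause: Rahul may apologize to the committee for which document.
The filler 'which document' is interpreted as the object of the preposition 'for'. It moves to the left edge, and the trace sits right after 'for':
Jonas wondered which document Rahul may apologize to the committee for ___.
'for' is word 11.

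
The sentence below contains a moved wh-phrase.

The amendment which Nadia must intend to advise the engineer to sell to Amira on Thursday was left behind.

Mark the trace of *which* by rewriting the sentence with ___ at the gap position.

The amendment which Nadia must intend to advise the engineer to sell ___ to Amira on Thursday was left behind.

'which' is the direct object of 'sell'. The gap is right after 'sell'.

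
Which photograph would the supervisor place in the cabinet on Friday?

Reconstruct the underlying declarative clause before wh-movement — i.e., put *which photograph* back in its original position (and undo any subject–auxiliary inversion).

The filler 'which photograph' is interpreted as the direct object of 'place'. It moves to the left edge, and the trace sits right after 'place':
Which photograph would the supervisor place ___ in the cabinet on Friday?

The supervisor would place which photograph in the cabinet on Friday.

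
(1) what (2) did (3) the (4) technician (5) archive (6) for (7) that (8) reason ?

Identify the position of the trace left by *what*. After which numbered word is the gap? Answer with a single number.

Before movement: The technician did archive what for that reason.
'what' functions as the direct object of 'archive'. It moves to the left edge, and the trace sits right after 'archive':
What did the technician archive ___ for that reason?
'archive' is word 5.

5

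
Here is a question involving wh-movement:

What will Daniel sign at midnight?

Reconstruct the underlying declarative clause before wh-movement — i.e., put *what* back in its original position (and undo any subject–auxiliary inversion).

Daniel will sign what at midnight.

'what' functions as the direct object of 'sign'. Wh-movement fronts it, leaving a gap right after 'sign':
What will Daniel sign ___ at midnight?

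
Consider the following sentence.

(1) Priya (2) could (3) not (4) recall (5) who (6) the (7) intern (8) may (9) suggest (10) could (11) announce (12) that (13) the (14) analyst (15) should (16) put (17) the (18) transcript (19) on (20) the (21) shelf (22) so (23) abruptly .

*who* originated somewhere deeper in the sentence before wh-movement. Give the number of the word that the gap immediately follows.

Underlying clause: The intern may suggest who could announce that the analyst should put the transcript on the shelf so abruptly.
'who' is the subject of the clause embedded under 'suggest'. It moves to the left edge, and the trace sits right after 'suggest':
Priya could not recall who the intern may suggest ___ could announce that the analyst should put the transcript on the shelf so abruptly.
'suggest' is word 9.

9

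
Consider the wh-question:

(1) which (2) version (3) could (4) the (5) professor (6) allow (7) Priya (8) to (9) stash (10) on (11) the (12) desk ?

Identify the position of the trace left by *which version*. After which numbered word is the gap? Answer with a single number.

9

In situ: The professor could allow Priya to stash which version on the desk.
'which version' functions as the direct object of 'stash'. Fronting leaves a gap immediately after 'stash':
Which version could the professor allow Priya to stash ___ on the desk?
'stash' is word 9.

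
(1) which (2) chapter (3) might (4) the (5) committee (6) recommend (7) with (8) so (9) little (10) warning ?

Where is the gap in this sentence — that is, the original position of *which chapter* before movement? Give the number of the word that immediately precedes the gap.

Before movement: The committee might recommend which chapter with so little warning.
'which chapter' is the direct object of 'recommend'. It moves to the left edge, and the trace sits right after 'recommend':
Which chapter might the committee recommend ___ with so little warning?
'recommend' is word 6.

6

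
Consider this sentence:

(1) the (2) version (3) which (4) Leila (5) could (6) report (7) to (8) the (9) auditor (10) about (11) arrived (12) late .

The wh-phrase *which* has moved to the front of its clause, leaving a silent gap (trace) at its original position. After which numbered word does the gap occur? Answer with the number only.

10

'which' is the object of the preposition 'about'. Wh-movement fronts it, leaving a gap right after 'about':
The version which Leila could report to the auditor about ___ arrived late.
'about' is word 10.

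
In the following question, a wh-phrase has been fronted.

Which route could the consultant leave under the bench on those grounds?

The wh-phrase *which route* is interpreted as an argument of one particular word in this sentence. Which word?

Underlying clause: The consultant could leave which route under the bench on those grounds.
'which route' is the direct object of 'leave'. Wh-movement fronts it, leaving a gap right after 'leave':
Which route could the consultant leave ___ under the bench on those grounds?

leave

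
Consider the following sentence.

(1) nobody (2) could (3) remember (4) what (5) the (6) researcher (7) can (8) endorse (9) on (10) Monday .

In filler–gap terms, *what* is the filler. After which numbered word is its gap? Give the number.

8

In situ: The researcher can endorse what on Monday.
'what' is the direct object of 'endorse'. It moves to the left edge, and the trace sits right after 'endorse':
Nobody could remember what the researcher can endorse ___ on Monday.
'endorse' is word 8.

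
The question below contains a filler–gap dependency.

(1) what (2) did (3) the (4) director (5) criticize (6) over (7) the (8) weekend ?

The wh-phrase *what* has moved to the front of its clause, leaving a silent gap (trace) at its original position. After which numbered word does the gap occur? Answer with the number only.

Underlying clause: The director did criticize what over the weekend.
'what' functions as the direct object of 'criticize'. Wh-movement fronts it, leaving a gap right after 'criticize':
What did the director criticize ___ over the weekend?
'criticize' is word 5.

5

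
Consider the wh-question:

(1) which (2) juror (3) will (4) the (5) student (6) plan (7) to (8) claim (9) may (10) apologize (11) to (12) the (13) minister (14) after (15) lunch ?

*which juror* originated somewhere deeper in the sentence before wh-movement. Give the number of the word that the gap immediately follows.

8

Before movement: The student will plan to claim which juror may apologize to the minister after lunch.
'which juror' functions as the subject of the clause embedded under 'claim'. It moves to the left edge, and the trace sits right after 'claim':
Which juror will the student plan to claim ___ may apologize to the minister after lunch?
'claim' is word 8.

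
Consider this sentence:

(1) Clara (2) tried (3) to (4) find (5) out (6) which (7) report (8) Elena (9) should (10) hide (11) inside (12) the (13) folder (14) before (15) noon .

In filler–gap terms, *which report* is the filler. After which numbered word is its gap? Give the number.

Before movement: Elena should hide which report inside the folder before noon.
'which report' is the direct object of 'hide'. Wh-movement fronts it, leaving a gap right after 'hide':
Clara tried to find out which report Elena should hide ___ inside the folder before noon.
'hide' is word 10.

10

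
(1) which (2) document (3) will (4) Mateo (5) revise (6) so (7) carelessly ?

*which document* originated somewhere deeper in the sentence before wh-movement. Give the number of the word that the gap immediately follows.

5

In situ: Mateo will revise which document so carelessly.
The filler 'which document' is interpreted as the direct object of 'revise'. Fronting leaves a gap immediately after 'revise':
Which document will Mateo revise ___ so carelessly?
'revise' is word 5.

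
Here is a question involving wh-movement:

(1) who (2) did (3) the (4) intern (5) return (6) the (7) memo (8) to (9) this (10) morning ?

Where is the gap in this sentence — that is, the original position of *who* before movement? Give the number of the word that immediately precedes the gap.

8

Pre-movement form: The intern did return the memo to who this morning.
The filler 'who' is interpreted as the object of the preposition 'to' (recipient of 'return'). Fronting leaves a gap immediately after 'to':
Who did the intern return the memo to ___ this morning?
'to' is word 8.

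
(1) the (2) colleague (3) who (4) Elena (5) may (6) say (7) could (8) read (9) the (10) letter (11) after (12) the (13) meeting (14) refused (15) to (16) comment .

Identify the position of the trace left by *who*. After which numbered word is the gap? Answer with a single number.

6

The filler 'who' is interpreted as the subject of the clause embedded under 'say'. Fronting leaves a gap immediately after 'say':
The colleague who Elena may say ___ could read the letter after the meeting refused to comment.
'say' is word 6.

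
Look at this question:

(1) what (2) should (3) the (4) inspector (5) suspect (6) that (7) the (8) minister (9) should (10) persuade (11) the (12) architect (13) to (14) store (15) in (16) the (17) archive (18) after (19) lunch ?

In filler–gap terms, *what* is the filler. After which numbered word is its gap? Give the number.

14

Before movement: The inspector should suspect that the minister should persuade the architect to store what in the archive after lunch.
'what' is the direct object of 'store'. It moves to the left edge, and the trace sits right after 'store':
What should the inspector suspect that the minister should persuade the architect to store ___ in the archive after lunch?
'store' is word 14.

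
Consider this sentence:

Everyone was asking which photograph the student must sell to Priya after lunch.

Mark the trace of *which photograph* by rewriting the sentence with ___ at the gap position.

Everyone was asking which photograph the student must sell ___ to Priya after lunch.

Underlying clause: The student must sell which photograph to Priya after lunch.
'which photograph' functions as the direct object of 'sell'. The gap is right after 'sell'.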